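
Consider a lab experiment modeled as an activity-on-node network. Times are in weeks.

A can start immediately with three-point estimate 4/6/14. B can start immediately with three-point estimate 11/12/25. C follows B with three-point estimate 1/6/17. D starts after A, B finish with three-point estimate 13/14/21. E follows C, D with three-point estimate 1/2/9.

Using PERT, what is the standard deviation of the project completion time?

te_A = (4 + 4·6 + 14)/6 = 42/6 = 7; σ²_A = ((14−4)/6)² = 2.778
te_B = (11 + 4·12 + 25)/6 = 84/6 = 14; σ²_B = ((25−11)/6)² = 5.444
te_C = (1 + 4·6 + 17)/6 = 42/6 = 7; σ²_C = ((17−1)/6)² = 7.111
te_D = (13 + 4·14 + 21)/6 = 90/6 = 15; σ²_D = ((21−13)/6)² = 1.778
te_E = (1 + 4·2 + 9)/6 = 18/6 = 3; σ²_E = ((9−1)/6)² = 1.778

Forward pass:
ES_A = 0; EF_A = 7
ES_B = 0; EF_B = 14
ES_C = 14; EF_C = 14+7 = 21
ES_D = max(EF_A=7, EF_B=14) = 14; EF_D = 14+15 = 29
ES_E = max(EF_C=21, EF_D=29) = 29; EF_E = 29+3 = 32
Expected project duration μ = 32 weeks. Critical path: B → D → E.

Variance along critical path = 5.444 + 1.778 + 1.778 = 9.000
σ = √9.000 = 3.000 weeks

3.00 weeks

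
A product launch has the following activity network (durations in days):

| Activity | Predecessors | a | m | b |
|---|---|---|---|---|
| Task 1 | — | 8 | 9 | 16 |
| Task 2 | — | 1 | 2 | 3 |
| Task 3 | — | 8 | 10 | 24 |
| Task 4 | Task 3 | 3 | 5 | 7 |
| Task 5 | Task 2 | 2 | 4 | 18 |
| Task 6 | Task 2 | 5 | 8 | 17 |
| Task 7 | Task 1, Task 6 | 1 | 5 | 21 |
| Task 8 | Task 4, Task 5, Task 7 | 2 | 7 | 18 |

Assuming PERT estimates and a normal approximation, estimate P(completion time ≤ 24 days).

0.336

te_Task 1 = (8 + 4·9 + 16)/6 = 60/6 = 10; σ²_Task 1 = ((16−8)/6)² = 1.778
te_Task 2 = (1 + 4·2 + 3)/6 = 12/6 = 2; σ²_Task 2 = ((3−1)/6)² = 0.111
te_Task 3 = (8 + 4·10 + 24)/6 = 72/6 = 12; σ²_Task 3 = ((24−8)/6)² = 7.111
te_Task 4 = (3 + 4·5 + 7)/6 = 30/6 = 5; σ²_Task 4 = ((7−3)/6)² = 0.444
te_Task 5 = (2 + 4·4 + 18)/6 = 36/6 = 6; σ²_Task 5 = ((18−2)/6)² = 7.111
te_Task 6 = (5 + 4·8 + 17)/6 = 54/6 = 9; σ²_Task 6 = ((17−5)/6)² = 4.000
te_Task 7 = (1 + 4·5 + 21)/6 = 42/6 = 7; σ²_Task 7 = ((21−1)/6)² = 11.111
te_Task 8 = (2 + 4·7 + 18)/6 = 48/6 = 8; σ²_Task 8 = ((18−2)/6)² = 7.111

Forward pass:
ES_Task 1 = 0; EF_Task 1 = 10
ES_Task 2 = 0; EF_Task 2 = 2
ES_Task 3 = 0; EF_Task 3 = 12
ES_Task 4 = 12; EF_Task 4 = 12+5 = 17
ES_Task 5 = 2; EF_Task 5 = 2+6 = 8
ES_Task 6 = 2; EF_Task 6 = 2+9 = 11
ES_Task 7 = max(EF_Task 1=10, EF_Task 6=11) = 11; EF_Task 7 = 11+7 = 18
ES_Task 8 = max(EF_Task 4=17, EF_Task 5=8, EF_Task 7=18) = 18; EF_Task 8 = 18+8 = 26
Expected project duration μ = 26 days. Critical path: Task 2 → Task 6 → Task 7 → Task 8.

Variance along critical path = 0.111 + 4.000 + 11.111 + 7.111 = 22.333; σ = √22.333 = 4.726 days.
Z = (24 − 26) / 4.726 = -0.423
P(T ≤ 24) = Φ(-0.423) ≈ 0.336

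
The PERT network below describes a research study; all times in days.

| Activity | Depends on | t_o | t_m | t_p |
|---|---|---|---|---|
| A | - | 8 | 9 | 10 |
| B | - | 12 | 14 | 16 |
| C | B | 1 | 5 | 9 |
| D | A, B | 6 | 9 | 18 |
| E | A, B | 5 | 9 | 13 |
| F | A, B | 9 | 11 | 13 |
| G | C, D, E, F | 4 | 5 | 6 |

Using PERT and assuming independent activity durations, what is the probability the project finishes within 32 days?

0.977

te_A = (8 + 4·9 + 10)/6 = 54/6 = 9; σ²_A = ((10−8)/6)² = 0.111
te_B = (12 + 4·14 + 16)/6 = 84/6 = 14; σ²_B = ((16−12)/6)² = 0.444
te_C = (1 + 4·5 + 9)/6 = 30/6 = 5; σ²_C = ((9−1)/6)² = 1.778
te_D = (6 + 4·9 + 18)/6 = 60/6 = 10; σ²_D = ((18−6)/6)² = 4.000
te_E = (5 + 4·9 + 13)/6 = 54/6 = 9; σ²_E = ((13−5)/6)² = 1.778
te_F = (9 + 4·11 + 13)/6 = 66/6 = 11; σ²_F = ((13−9)/6)² = 0.444
te_G = (4 + 4·5 + 6)/6 = 30/6 = 5; σ²_G = ((6−4)/6)² = 0.111

Forward pass:
ES_A = 0; EF_A = 9
ES_B = 0; EF_B = 14
ES_C = 14; EF_C = 14+5 = 19
ES_D = max(EF_A=9, EF_B=14) = 14; EF_D = 14+10 = 24
ES_E = max(EF_A=9, EF_B=14) = 14; EF_E = 14+9 = 23
ES_F = max(EF_A=9, EF_B=14) = 14; EF_F = 14+11 = 25
ES_G = max(EF_C=19, EF_D=24, EF_E=23, EF_F=25) = 25; EF_G = 25+5 = 30
Expected project duration μ = 30 days. Critical path: B → F → G.

Variance along critical path = 0.444 + 0.444 + 0.111 = 1.000; σ = √1.000 = 1.000 days.
Z = (32 − 30) / 1.000 = 2.000
P(T ≤ 32) = Φ(2.000) ≈ 0.977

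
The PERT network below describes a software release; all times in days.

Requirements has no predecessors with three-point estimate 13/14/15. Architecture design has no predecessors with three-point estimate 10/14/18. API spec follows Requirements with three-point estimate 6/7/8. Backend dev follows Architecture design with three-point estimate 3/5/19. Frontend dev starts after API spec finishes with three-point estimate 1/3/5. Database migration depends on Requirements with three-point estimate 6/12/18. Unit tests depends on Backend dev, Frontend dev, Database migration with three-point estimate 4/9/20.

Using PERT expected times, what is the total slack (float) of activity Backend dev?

te_Requirements = (13 + 4·14 + 15)/6 = 84/6 = 14
te_Architecture design = (10 + 4·14 + 18)/6 = 84/6 = 14
te_API spec = (6 + 4·7 + 8)/6 = 42/6 = 7
te_Backend dev = (3 + 4·5 + 19)/6 = 42/6 = 7
te_Frontend dev = (1 + 4·3 + 5)/6 = 18/6 = 3
te_Database migration = (6 + 4·12 + 18)/6 = 72/6 = 12
te_Unit tests = (4 + 4·9 + 20)/6 = 60/6 = 10

Forward pass:
ES_Requirements = 0; EF_Requirements = 14
ES_Architecture design = 0; EF_Architecture design = 14
ES_API spec = 14; EF_API spec = 14+7 = 21
ES_Backend dev = 14; EF_Backend dev = 14+7 = 21
ES_Frontend dev = 21; EF_Frontend dev = 21+3 = 24
ES_Database migration = 14; EF_Database migration = 14+12 = 26
ES_Unit tests = max(EF_Backend dev=21, EF_Frontend dev=24, EF_Database migration=26) = 26; EF_Unit tests = 26+10 = 36
Expected project duration μ = 36 days. Critical path: Requirements → Database migration → Unit tests.

Backward pass:
LF_Unit tests = 36; LS_Unit tests = 36−10 = 26
LF_Database migration = LS_Unit tests = 26; LS_Database migration = 26−12 = 14
LF_Frontend dev = LS_Unit tests = 26; LS_Frontend dev = 26−3 = 23
LF_Backend dev = LS_Unit tests = 26; LS_Backend dev = 26−7 = 19
LF_API spec = LS_Frontend dev = 23; LS_API spec = 23−7 = 16
LF_Architecture design = LS_Backend dev = 19; LS_Architecture design = 19−14 = 5
LF_Requirements = min(LS_API spec=16, LS_Database migration=14) = 14; LS_Requirements = 14−14 = 0
Slack_Backend dev = LS_Backend dev − ES_Backend dev = 19 − 14 = 5

5 days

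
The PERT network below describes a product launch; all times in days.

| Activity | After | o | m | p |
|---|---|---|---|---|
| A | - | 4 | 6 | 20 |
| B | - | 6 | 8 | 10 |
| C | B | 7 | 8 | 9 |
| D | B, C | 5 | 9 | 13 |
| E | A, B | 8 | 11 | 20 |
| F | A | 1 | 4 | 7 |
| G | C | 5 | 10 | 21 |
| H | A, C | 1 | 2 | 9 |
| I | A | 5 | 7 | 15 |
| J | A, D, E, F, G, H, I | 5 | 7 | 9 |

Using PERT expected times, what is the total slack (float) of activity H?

8 days

te_A = (4 + 4·6 + 20)/6 = 48/6 = 8
te_B = (6 + 4·8 + 10)/6 = 48/6 = 8
te_C = (7 + 4·8 + 9)/6 = 48/6 = 8
te_D = (5 + 4·9 + 13)/6 = 54/6 = 9
te_E = (8 + 4·11 + 20)/6 = 72/6 = 12
te_F = (1 + 4·4 + 7)/6 = 24/6 = 4
te_G = (5 + 4·10 + 21)/6 = 66/6 = 11
te_H = (1 + 4·2 + 9)/6 = 18/6 = 3
te_I = (5 + 4·7 + 15)/6 = 48/6 = 8
te_J = (5 + 4·7 + 9)/6 = 42/6 = 7

Forward pass:
ES_A = 0; EF_A = 8
ES_B = 0; EF_B = 8
ES_C = 8; EF_C = 8+8 = 16
ES_D = max(EF_B=8, EF_C=16) = 16; EF_D = 16+9 = 25
ES_E = max(EF_A=8, EF_B=8) = 8; EF_E = 8+12 = 20
ES_F = 8; EF_F = 8+4 = 12
ES_G = 16; EF_G = 16+11 = 27
ES_H = max(EF_A=8, EF_C=16) = 16; EF_H = 16+3 = 19
ES_I = 8; EF_I = 8+8 = 16
ES_J = max(EF_A=8, EF_D=25, EF_E=20, EF_F=12, EF_G=27, EF_H=19, EF_I=16) = 27; EF_J = 27+7 = 34
Expected project duration μ = 34 days. Critical path: B → C → G → J.

Backward pass:
LF_J = 34; LS_J = 34−7 = 27
LF_I = LS_J = 27; LS_I = 27−8 = 19
LF_H = LS_J = 27; LS_H = 27−3 = 24
LF_G = LS_J = 27; LS_G = 27−11 = 16
LF_F = LS_J = 27; LS_F = 27−4 = 23
LF_E = LS_J = 27; LS_E = 27−12 = 15
LF_D = LS_J = 27; LS_D = 27−9 = 18
LF_C = min(LS_D=18, LS_G=16, LS_H=24) = 16; LS_C = 16−8 = 8
LF_B = min(LS_C=8, LS_D=18, LS_E=15) = 8; LS_B = 8−8 = 0
LF_A = min(LS_E=15, LS_F=23, LS_H=24, LS_I=19, LS_J=27) = 15; LS_A = 15−8 = 7
Slack_H = LS_H − ES_H = 24 − 16 = 8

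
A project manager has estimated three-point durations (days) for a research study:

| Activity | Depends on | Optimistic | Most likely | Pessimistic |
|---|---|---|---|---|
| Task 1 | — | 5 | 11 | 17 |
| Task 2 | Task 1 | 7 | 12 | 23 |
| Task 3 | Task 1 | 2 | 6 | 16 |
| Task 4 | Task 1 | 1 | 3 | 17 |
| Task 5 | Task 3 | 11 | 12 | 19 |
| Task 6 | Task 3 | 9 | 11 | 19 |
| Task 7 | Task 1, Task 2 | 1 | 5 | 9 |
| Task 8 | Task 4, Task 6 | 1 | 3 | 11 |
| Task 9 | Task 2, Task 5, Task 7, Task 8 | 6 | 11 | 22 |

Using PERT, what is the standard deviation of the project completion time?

4.70 days

te_Task 1 = (5 + 4·11 + 17)/6 = 66/6 = 11; σ²_Task 1 = ((17−5)/6)² = 4.000
te_Task 2 = (7 + 4·12 + 23)/6 = 78/6 = 13; σ²_Task 2 = ((23−7)/6)² = 7.111
te_Task 3 = (2 + 4·6 + 16)/6 = 42/6 = 7; σ²_Task 3 = ((16−2)/6)² = 5.444
te_Task 4 = (1 + 4·3 + 17)/6 = 30/6 = 5; σ²_Task 4 = ((17−1)/6)² = 7.111
te_Task 5 = (11 + 4·12 + 19)/6 = 78/6 = 13; σ²_Task 5 = ((19−11)/6)² = 1.778
te_Task 6 = (9 + 4·11 + 19)/6 = 72/6 = 12; σ²_Task 6 = ((19−9)/6)² = 2.778
te_Task 7 = (1 + 4·5 + 9)/6 = 30/6 = 5; σ²_Task 7 = ((9−1)/6)² = 1.778
te_Task 8 = (1 + 4·3 + 11)/6 = 24/6 = 4; σ²_Task 8 = ((11−1)/6)² = 2.778
te_Task 9 = (6 + 4·11 + 22)/6 = 72/6 = 12; σ²_Task 9 = ((22−6)/6)² = 7.111

Forward pass:
ES_Task 1 = 0; EF_Task 1 = 11
ES_Task 2 = 11; EF_Task 2 = 11+13 = 24
ES_Task 3 = 11; EF_Task 3 = 11+7 = 18
ES_Task 4 = 11; EF_Task 4 = 11+5 = 16
ES_Task 5 = 18; EF_Task 5 = 18+13 = 31
ES_Task 6 = 18; EF_Task 6 = 18+12 = 30
ES_Task 7 = max(EF_Task 1=11, EF_Task 2=24) = 24; EF_Task 7 = 24+5 = 29
ES_Task 8 = max(EF_Task 4=16, EF_Task 6=30) = 30; EF_Task 8 = 30+4 = 34
ES_Task 9 = max(EF_Task 2=24, EF_Task 5=31, EF_Task 7=29, EF_Task 8=34) = 34; EF_Task 9 = 34+12 = 46
Expected project duration μ = 46 days. Critical path: Task 1 → Task 3 → Task 6 → Task 8 → Task 9.

Variance along critical path = 4.000 + 5.444 + 2.778 + 2.778 + 7.111 = 22.111
σ = √22.111 = 4.702 days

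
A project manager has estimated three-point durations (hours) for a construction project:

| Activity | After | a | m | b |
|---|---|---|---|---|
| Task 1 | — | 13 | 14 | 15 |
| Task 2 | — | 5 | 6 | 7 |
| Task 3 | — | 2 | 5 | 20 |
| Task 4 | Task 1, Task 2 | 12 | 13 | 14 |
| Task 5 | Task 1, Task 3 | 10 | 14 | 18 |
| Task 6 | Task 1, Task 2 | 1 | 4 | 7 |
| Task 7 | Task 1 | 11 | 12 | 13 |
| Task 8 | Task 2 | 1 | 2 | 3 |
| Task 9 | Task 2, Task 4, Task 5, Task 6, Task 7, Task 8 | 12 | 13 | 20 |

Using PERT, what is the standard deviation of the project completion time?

te_Task 1 = (13 + 4·14 + 15)/6 = 84/6 = 14; σ²_Task 1 = ((15−13)/6)² = 0.111
te_Task 2 = (5 + 4·6 + 7)/6 = 36/6 = 6; σ²_Task 2 = ((7−5)/6)² = 0.111
te_Task 3 = (2 + 4·5 + 20)/6 = 42/6 = 7; σ²_Task 3 = ((20−2)/6)² = 9.000
te_Task 4 = (12 + 4·13 + 14)/6 = 78/6 = 13; σ²_Task 4 = ((14−12)/6)² = 0.111
te_Task 5 = (10 + 4·14 + 18)/6 = 84/6 = 14; σ²_Task 5 = ((18−10)/6)² = 1.778
te_Task 6 = (1 + 4·4 + 7)/6 = 24/6 = 4; σ²_Task 6 = ((7−1)/6)² = 1.000
te_Task 7 = (11 + 4·12 + 13)/6 = 72/6 = 12; σ²_Task 7 = ((13−11)/6)² = 0.111
te_Task 8 = (1 + 4·2 + 3)/6 = 12/6 = 2; σ²_Task 8 = ((3−1)/6)² = 0.111
te_Task 9 = (12 + 4·13 + 20)/6 = 84/6 = 14; σ²_Task 9 = ((20−12)/6)² = 1.778

Forward pass:
ES_Task 1 = 0; EF_Task 1 = 14
ES_Task 2 = 0; EF_Task 2 = 6
ES_Task 3 = 0; EF_Task 3 = 7
ES_Task 4 = max(EF_Task 1=14, EF_Task 2=6) = 14; EF_Task 4 = 14+13 = 27
ES_Task 5 = max(EF_Task 1=14, EF_Task 3=7) = 14; EF_Task 5 = 14+14 = 28
ES_Task 6 = max(EF_Task 1=14, EF_Task 2=6) = 14; EF_Task 6 = 14+4 = 18
ES_Task 7 = 14; EF_Task 7 = 14+12 = 26
ES_Task 8 = 6; EF_Task 8 = 6+2 = 8
ES_Task 9 = max(EF_Task 2=6, EF_Task 4=27, EF_Task 5=28, EF_Task 6=18, EF_Task 7=26, EF_Task 8=8) = 28; EF_Task 9 = 28+14 = 42
Expected project duration μ = 42 hours. Critical path: Task 1 → Task 5 → Task 9.

Variance along critical path = 0.111 + 1.778 + 1.778 = 3.667
σ = √3.667 = 1.915 hours

1.91 hours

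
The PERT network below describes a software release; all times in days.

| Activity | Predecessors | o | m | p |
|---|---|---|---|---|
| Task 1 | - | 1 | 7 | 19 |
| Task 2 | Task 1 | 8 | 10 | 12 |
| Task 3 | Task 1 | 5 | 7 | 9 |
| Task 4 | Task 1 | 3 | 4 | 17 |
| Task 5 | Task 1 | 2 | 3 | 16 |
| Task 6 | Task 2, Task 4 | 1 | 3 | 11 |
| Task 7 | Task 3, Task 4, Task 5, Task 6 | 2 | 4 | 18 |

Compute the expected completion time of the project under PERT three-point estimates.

te_Task 1 = (1 + 4·7 + 19)/6 = 48/6 = 8
te_Task 2 = (8 + 4·10 + 12)/6 = 60/6 = 10
te_Task 3 = (5 + 4·7 + 9)/6 = 42/6 = 7
te_Task 4 = (3 + 4·4 + 17)/6 = 36/6 = 6
te_Task 5 = (2 + 4·3 + 16)/6 = 30/6 = 5
te_Task 6 = (1 + 4·3 + 11)/6 = 24/6 = 4
te_Task 7 = (2 + 4·4 + 18)/6 = 36/6 = 6

Forward pass:
ES_Task 1 = 0; EF_Task 1 = 8
ES_Task 2 = 8; EF_Task 2 = 8+10 = 18
ES_Task 3 = 8; EF_Task 3 = 8+7 = 15
ES_Task 4 = 8; EF_Task 4 = 8+6 = 14
ES_Task 5 = 8; EF_Task 5 = 8+5 = 13
ES_Task 6 = max(EF_Task 2=18, EF_Task 4=14) = 18; EF_Task 6 = 18+4 = 22
ES_Task 7 = max(EF_Task 3=15, EF_Task 4=14, EF_Task 5=13, EF_Task 6=22) = 22; EF_Task 7 = 22+6 = 28
Expected project duration μ = 28 days. Critical path: Task 1 → Task 2 → Task 6 → Task 7.

28 days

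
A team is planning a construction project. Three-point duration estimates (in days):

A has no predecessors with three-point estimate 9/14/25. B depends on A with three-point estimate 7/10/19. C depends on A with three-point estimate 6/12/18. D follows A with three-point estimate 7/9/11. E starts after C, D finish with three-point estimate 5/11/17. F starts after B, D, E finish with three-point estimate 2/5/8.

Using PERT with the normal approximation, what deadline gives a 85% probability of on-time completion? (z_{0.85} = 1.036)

te_A = (9 + 4·14 + 25)/6 = 90/6 = 15; σ²_A = ((25−9)/6)² = 7.111
te_B = (7 + 4·10 + 19)/6 = 66/6 = 11; σ²_B = ((19−7)/6)² = 4.000
te_C = (6 + 4·12 + 18)/6 = 72/6 = 12; σ²_C = ((18−6)/6)² = 4.000
te_D = (7 + 4·9 + 11)/6 = 54/6 = 9; σ²_D = ((11−7)/6)² = 0.444
te_E = (5 + 4·11 + 17)/6 = 66/6 = 11; σ²_E = ((17−5)/6)² = 4.000
te_F = (2 + 4·5 + 8)/6 = 30/6 = 5; σ²_F = ((8−2)/6)² = 1.000

Forward pass:
ES_A = 0; EF_A = 15
ES_B = 15; EF_B = 15+11 = 26
ES_C = 15; EF_C = 15+12 = 27
ES_D = 15; EF_D = 15+9 = 24
ES_E = max(EF_C=27, EF_D=24) = 27; EF_E = 27+11 = 38
ES_F = max(EF_B=26, EF_D=24, EF_E=38) = 38; EF_F = 38+5 = 43
Expected project duration μ = 43 days. Critical path: A → C → E → F.

Variance along critical path = 7.111 + 4.000 + 4.000 + 1.000 = 16.111; σ = 4.014 days.
D = μ + z·σ = 43 + 1.036·4.014 = 47.2 days

47.2 days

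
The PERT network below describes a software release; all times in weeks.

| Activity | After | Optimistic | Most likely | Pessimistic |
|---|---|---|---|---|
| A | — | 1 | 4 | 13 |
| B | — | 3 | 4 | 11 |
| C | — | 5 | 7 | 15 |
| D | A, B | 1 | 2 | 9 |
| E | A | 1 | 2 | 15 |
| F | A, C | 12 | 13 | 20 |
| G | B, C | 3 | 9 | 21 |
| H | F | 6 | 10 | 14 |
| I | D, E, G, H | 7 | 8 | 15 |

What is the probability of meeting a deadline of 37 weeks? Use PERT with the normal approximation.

0.080

te_A = (1 + 4·4 + 13)/6 = 30/6 = 5; σ²_A = ((13−1)/6)² = 4.000
te_B = (3 + 4·4 + 11)/6 = 30/6 = 5; σ²_B = ((11−3)/6)² = 1.778
te_C = (5 + 4·7 + 15)/6 = 48/6 = 8; σ²_C = ((15−5)/6)² = 2.778
te_D = (1 + 4·2 + 9)/6 = 18/6 = 3; σ²_D = ((9−1)/6)² = 1.778
te_E = (1 + 4·2 + 15)/6 = 24/6 = 4; σ²_E = ((15−1)/6)² = 5.444
te_F = (12 + 4·13 + 20)/6 = 84/6 = 14; σ²_F = ((20−12)/6)² = 1.778
te_G = (3 + 4·9 + 21)/6 = 60/6 = 10; σ²_G = ((21−3)/6)² = 9.000
te_H = (6 + 4·10 + 14)/6 = 60/6 = 10; σ²_H = ((14−6)/6)² = 1.778
te_I = (7 + 4·8 + 15)/6 = 54/6 = 9; σ²_I = ((15−7)/6)² = 1.778

Forward pass:
ES_A = 0; EF_A = 5
ES_B = 0; EF_B = 5
ES_C = 0; EF_C = 8
ES_D = max(EF_A=5, EF_B=5) = 5; EF_D = 5+3 = 8
ES_E = 5; EF_E = 5+4 = 9
ES_F = max(EF_A=5, EF_C=8) = 8; EF_F = 8+14 = 22
ES_G = max(EF_B=5, EF_C=8) = 8; EF_G = 8+10 = 18
ES_H = 22; EF_H = 22+10 = 32
ES_I = max(EF_D=8, EF_E=9, EF_G=18, EF_H=32) = 32; EF_I = 32+9 = 41
Expected project duration μ = 41 weeks. Critical path: C → F → H → I.

Variance along critical path = 2.778 + 1.778 + 1.778 + 1.778 = 8.111; σ = √8.111 = 2.848 weeks.
Z = (37 − 41) / 2.848 = -1.404
P(T ≤ 37) = Φ(-1.404) ≈ 0.080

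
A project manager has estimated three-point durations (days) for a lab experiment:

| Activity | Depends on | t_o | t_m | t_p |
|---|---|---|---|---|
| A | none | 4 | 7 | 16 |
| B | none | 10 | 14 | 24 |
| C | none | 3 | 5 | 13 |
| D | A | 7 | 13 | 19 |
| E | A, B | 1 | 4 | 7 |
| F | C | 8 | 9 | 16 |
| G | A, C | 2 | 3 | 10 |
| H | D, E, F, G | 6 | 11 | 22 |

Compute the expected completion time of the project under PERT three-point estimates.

te_A = (4 + 4·7 + 16)/6 = 48/6 = 8
te_B = (10 + 4·14 + 24)/6 = 90/6 = 15
te_C = (3 + 4·5 + 13)/6 = 36/6 = 6
te_D = (7 + 4·13 + 19)/6 = 78/6 = 13
te_E = (1 + 4·4 + 7)/6 = 24/6 = 4
te_F = (8 + 4·9 + 16)/6 = 60/6 = 10
te_G = (2 + 4·3 + 10)/6 = 24/6 = 4
te_H = (6 + 4·11 + 22)/6 = 72/6 = 12

Forward pass:
ES_A = 0; EF_A = 8
ES_B = 0; EF_B = 15
ES_C = 0; EF_C = 6
ES_D = 8; EF_D = 8+13 = 21
ES_E = max(EF_A=8, EF_B=15) = 15; EF_E = 15+4 = 19
ES_F = 6; EF_F = 6+10 = 16
ES_G = max(EF_A=8, EF_C=6) = 8; EF_G = 8+4 = 12
ES_H = max(EF_D=21, EF_E=19, EF_F=16, EF_G=12) = 21; EF_H = 21+12 = 33
Expected project duration μ = 33 days. Critical path: A → D → H.

33 days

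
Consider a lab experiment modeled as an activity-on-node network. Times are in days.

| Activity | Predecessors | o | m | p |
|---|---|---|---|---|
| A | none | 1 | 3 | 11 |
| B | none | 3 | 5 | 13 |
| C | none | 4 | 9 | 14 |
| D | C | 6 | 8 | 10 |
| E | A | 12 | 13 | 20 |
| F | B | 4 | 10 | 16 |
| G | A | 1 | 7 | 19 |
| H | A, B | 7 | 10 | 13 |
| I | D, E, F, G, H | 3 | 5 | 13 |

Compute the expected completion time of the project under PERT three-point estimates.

24 days

te_A = (1 + 4·3 + 11)/6 = 24/6 = 4
te_B = (3 + 4·5 + 13)/6 = 36/6 = 6
te_C = (4 + 4·9 + 14)/6 = 54/6 = 9
te_D = (6 + 4·8 + 10)/6 = 48/6 = 8
te_E = (12 + 4·13 + 20)/6 = 84/6 = 14
te_F = (4 + 4·10 + 16)/6 = 60/6 = 10
te_G = (1 + 4·7 + 19)/6 = 48/6 = 8
te_H = (7 + 4·10 + 13)/6 = 60/6 = 10
te_I = (3 + 4·5 + 13)/6 = 36/6 = 6

Forward pass:
ES_A = 0; EF_A = 4
ES_B = 0; EF_B = 6
ES_C = 0; EF_C = 9
ES_D = 9; EF_D = 9+8 = 17
ES_E = 4; EF_E = 4+14 = 18
ES_F = 6; EF_F = 6+10 = 16
ES_G = 4; EF_G = 4+8 = 12
ES_H = max(EF_A=4, EF_B=6) = 6; EF_H = 6+10 = 16
ES_I = max(EF_D=17, EF_E=18, EF_F=16, EF_G=12, EF_H=16) = 18; EF_I = 18+6 = 24
Expected project duration μ = 24 days. Critical path: A → E → I.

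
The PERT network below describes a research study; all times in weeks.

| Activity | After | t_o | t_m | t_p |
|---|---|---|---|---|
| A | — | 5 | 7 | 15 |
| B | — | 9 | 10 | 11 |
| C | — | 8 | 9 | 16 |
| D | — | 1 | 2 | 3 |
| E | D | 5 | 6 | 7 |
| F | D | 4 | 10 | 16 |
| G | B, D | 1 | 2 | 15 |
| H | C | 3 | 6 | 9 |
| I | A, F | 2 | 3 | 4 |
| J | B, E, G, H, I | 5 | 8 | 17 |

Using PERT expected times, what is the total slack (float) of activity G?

2 weeks

te_A = (5 + 4·7 + 15)/6 = 48/6 = 8
te_B = (9 + 4·10 + 11)/6 = 60/6 = 10
te_C = (8 + 4·9 + 16)/6 = 60/6 = 10
te_D = (1 + 4·2 + 3)/6 = 12/6 = 2
te_E = (5 + 4·6 + 7)/6 = 36/6 = 6
te_F = (4 + 4·10 + 16)/6 = 60/6 = 10
te_G = (1 + 4·2 + 15)/6 = 24/6 = 4
te_H = (3 + 4·6 + 9)/6 = 36/6 = 6
te_I = (2 + 4·3 + 4)/6 = 18/6 = 3
te_J = (5 + 4·8 + 17)/6 = 54/6 = 9

Forward pass:
ES_A = 0; EF_A = 8
ES_B = 0; EF_B = 10
ES_C = 0; EF_C = 10
ES_D = 0; EF_D = 2
ES_E = 2; EF_E = 2+6 = 8
ES_F = 2; EF_F = 2+10 = 12
ES_G = max(EF_B=10, EF_D=2) = 10; EF_G = 10+4 = 14
ES_H = 10; EF_H = 10+6 = 16
ES_I = max(EF_A=8, EF_F=12) = 12; EF_I = 12+3 = 15
ES_J = max(EF_B=10, EF_E=8, EF_G=14, EF_H=16, EF_I=15) = 16; EF_J = 16+9 = 25
Expected project duration μ = 25 weeks. Critical path: C → H → J.

Backward pass:
LF_J = 25; LS_J = 25−9 = 16
LF_I = LS_J = 16; LS_I = 16−3 = 13
LF_H = LS_J = 16; LS_H = 16−6 = 10
LF_G = LS_J = 16; LS_G = 16−4 = 12
LF_F = LS_I = 13; LS_F = 13−10 = 3
LF_E = LS_J = 16; LS_E = 16−6 = 10
LF_D = min(LS_E=10, LS_F=3, LS_G=12) = 3; LS_D = 3−2 = 1
LF_C = LS_H = 10; LS_C = 10−10 = 0
LF_B = min(LS_G=12, LS_J=16) = 12; LS_B = 12−10 = 2
LF_A = LS_I = 13; LS_A = 13−8 = 5
Slack_G = LS_G − ES_G = 12 − 10 = 2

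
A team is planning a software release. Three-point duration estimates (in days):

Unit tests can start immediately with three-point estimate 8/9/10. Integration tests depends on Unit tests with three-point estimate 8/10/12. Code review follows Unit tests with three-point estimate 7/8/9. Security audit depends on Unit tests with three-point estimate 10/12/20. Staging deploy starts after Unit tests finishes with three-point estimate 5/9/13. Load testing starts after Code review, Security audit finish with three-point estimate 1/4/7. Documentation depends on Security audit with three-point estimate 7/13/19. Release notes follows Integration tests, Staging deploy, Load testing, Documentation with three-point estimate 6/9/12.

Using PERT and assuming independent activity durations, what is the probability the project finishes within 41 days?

te_Unit tests = (8 + 4·9 + 10)/6 = 54/6 = 9; σ²_Unit tests = ((10−8)/6)² = 0.111
te_Integration tests = (8 + 4·10 + 12)/6 = 60/6 = 10; σ²_Integration tests = ((12−8)/6)² = 0.444
te_Code review = (7 + 4·8 + 9)/6 = 48/6 = 8; σ²_Code review = ((9−7)/6)² = 0.111
te_Security audit = (10 + 4·12 + 20)/6 = 78/6 = 13; σ²_Security audit = ((20−10)/6)² = 2.778
te_Staging deploy = (5 + 4·9 + 13)/6 = 54/6 = 9; σ²_Staging deploy = ((13−5)/6)² = 1.778
te_Load testing = (1 + 4·4 + 7)/6 = 24/6 = 4; σ²_Load testing = ((7−1)/6)² = 1.000
te_Documentation = (7 + 4·13 + 19)/6 = 78/6 = 13; σ²_Documentation = ((19−7)/6)² = 4.000
te_Release notes = (6 + 4·9 + 12)/6 = 54/6 = 9; σ²_Release notes = ((12−6)/6)² = 1.000

Forward pass:
ES_Unit tests = 0; EF_Unit tests = 9
ES_Integration tests = 9; EF_Integration tests = 9+10 = 19
ES_Code review = 9; EF_Code review = 9+8 = 17
ES_Security audit = 9; EF_Security audit = 9+13 = 22
ES_Staging deploy = 9; EF_Staging deploy = 9+9 = 18
ES_Load testing = max(EF_Code review=17, EF_Security audit=22) = 22; EF_Load testing = 22+4 = 26
ES_Documentation = 22; EF_Documentation = 22+13 = 35
ES_Release notes = max(EF_Integration tests=19, EF_Staging deploy=18, EF_Load testing=26, EF_Documentation=35) = 35; EF_Release notes = 35+9 = 44
Expected project duration μ = 44 days. Critical path: Unit tests → Security audit → Documentation → Release notes.

Variance along critical path = 0.111 + 2.778 + 4.000 + 1.000 = 7.889; σ = √7.889 = 2.809 days.
Z = (41 − 44) / 2.809 = -1.068
P(T ≤ 41) = Φ(-1.068) ≈ 0.143

0.143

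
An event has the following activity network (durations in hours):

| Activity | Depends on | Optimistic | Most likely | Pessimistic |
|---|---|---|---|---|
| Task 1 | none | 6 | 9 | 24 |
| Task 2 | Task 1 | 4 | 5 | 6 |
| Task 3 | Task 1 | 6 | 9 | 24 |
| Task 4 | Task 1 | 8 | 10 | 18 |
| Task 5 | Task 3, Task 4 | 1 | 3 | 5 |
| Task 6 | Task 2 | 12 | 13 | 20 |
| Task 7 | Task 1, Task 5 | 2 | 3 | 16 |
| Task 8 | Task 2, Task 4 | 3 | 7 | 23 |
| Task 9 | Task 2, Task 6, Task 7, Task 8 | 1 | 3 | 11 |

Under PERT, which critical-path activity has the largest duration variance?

Task 8

te_Task 1 = (6 + 4·9 + 24)/6 = 66/6 = 11; σ²_Task 1 = ((24−6)/6)² = 9.000
te_Task 2 = (4 + 4·5 + 6)/6 = 30/6 = 5; σ²_Task 2 = ((6−4)/6)² = 0.111
te_Task 3 = (6 + 4·9 + 24)/6 = 66/6 = 11; σ²_Task 3 = ((24−6)/6)² = 9.000
te_Task 4 = (8 + 4·10 + 18)/6 = 66/6 = 11; σ²_Task 4 = ((18−8)/6)² = 2.778
te_Task 5 = (1 + 4·3 + 5)/6 = 18/6 = 3; σ²_Task 5 = ((5−1)/6)² = 0.444
te_Task 6 = (12 + 4·13 + 20)/6 = 84/6 = 14; σ²_Task 6 = ((20−12)/6)² = 1.778
te_Task 7 = (2 + 4·3 + 16)/6 = 30/6 = 5; σ²_Task 7 = ((16−2)/6)² = 5.444
te_Task 8 = (3 + 4·7 + 23)/6 = 54/6 = 9; σ²_Task 8 = ((23−3)/6)² = 11.111
te_Task 9 = (1 + 4·3 + 11)/6 = 24/6 = 4; σ²_Task 9 = ((11−1)/6)² = 2.778

Forward pass:
ES_Task 1 = 0; EF_Task 1 = 11
ES_Task 2 = 11; EF_Task 2 = 11+5 = 16
ES_Task 3 = 11; EF_Task 3 = 11+11 = 22
ES_Task 4 = 11; EF_Task 4 = 11+11 = 22
ES_Task 5 = max(EF_Task 3=22, EF_Task 4=22) = 22; EF_Task 5 = 22+3 = 25
ES_Task 6 = 16; EF_Task 6 = 16+14 = 30
ES_Task 7 = max(EF_Task 1=11, EF_Task 5=25) = 25; EF_Task 7 = 25+5 = 30
ES_Task 8 = max(EF_Task 2=16, EF_Task 4=22) = 22; EF_Task 8 = 22+9 = 31
ES_Task 9 = max(EF_Task 2=16, EF_Task 6=30, EF_Task 7=30, EF_Task 8=31) = 31; EF_Task 9 = 31+4 = 35
Expected project duration μ = 35 hours. Critical path: Task 1 → Task 4 → Task 8 → Task 9.

Variances on critical path: σ²_Task 1=9.000, σ²_Task 4=2.778, σ²_Task 8=11.111, σ²_Task 9=2.778.
Largest is σ²_Task 8 = 11.111.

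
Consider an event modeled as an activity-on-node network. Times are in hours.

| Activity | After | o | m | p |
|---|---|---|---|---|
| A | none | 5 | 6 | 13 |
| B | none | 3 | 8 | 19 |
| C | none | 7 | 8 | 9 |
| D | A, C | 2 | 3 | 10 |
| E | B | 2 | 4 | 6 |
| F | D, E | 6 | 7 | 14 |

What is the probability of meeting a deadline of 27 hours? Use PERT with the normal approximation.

te_A = (5 + 4·6 + 13)/6 = 42/6 = 7; σ²_A = ((13−5)/6)² = 1.778
te_B = (3 + 4·8 + 19)/6 = 54/6 = 9; σ²_B = ((19−3)/6)² = 7.111
te_C = (7 + 4·8 + 9)/6 = 48/6 = 8; σ²_C = ((9−7)/6)² = 0.111
te_D = (2 + 4·3 + 10)/6 = 24/6 = 4; σ²_D = ((10−2)/6)² = 1.778
te_E = (2 + 4·4 + 6)/6 = 24/6 = 4; σ²_E = ((6−2)/6)² = 0.444
te_F = (6 + 4·7 + 14)/6 = 48/6 = 8; σ²_F = ((14−6)/6)² = 1.778

Forward pass:
ES_A = 0; EF_A = 7
ES_B = 0; EF_B = 9
ES_C = 0; EF_C = 8
ES_D = max(EF_A=7, EF_C=8) = 8; EF_D = 8+4 = 12
ES_E = 9; EF_E = 9+4 = 13
ES_F = max(EF_D=12, EF_E=13) = 13; EF_F = 13+8 = 21
Expected project duration μ = 21 hours. Critical path: B → E → F.

Variance along critical path = 7.111 + 0.444 + 1.778 = 9.333; σ = √9.333 = 3.055 hours.
Z = (27 − 21) / 3.055 = 1.964
P(T ≤ 27) = Φ(1.964) ≈ 0.975

0.975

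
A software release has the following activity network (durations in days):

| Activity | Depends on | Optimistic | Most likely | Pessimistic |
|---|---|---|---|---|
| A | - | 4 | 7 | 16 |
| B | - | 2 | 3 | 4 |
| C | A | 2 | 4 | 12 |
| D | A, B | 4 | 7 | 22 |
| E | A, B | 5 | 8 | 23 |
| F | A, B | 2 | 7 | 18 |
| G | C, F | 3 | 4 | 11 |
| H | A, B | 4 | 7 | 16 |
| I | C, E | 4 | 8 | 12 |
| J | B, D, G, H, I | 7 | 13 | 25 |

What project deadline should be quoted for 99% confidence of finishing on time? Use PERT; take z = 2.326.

51.3 days

te_A = (4 + 4·7 + 16)/6 = 48/6 = 8; σ²_A = ((16−4)/6)² = 4.000
te_B = (2 + 4·3 + 4)/6 = 18/6 = 3; σ²_B = ((4−2)/6)² = 0.111
te_C = (2 + 4·4 + 12)/6 = 30/6 = 5; σ²_C = ((12−2)/6)² = 2.778
te_D = (4 + 4·7 + 22)/6 = 54/6 = 9; σ²_D = ((22−4)/6)² = 9.000
te_E = (5 + 4·8 + 23)/6 = 60/6 = 10; σ²_E = ((23−5)/6)² = 9.000
te_F = (2 + 4·7 + 18)/6 = 48/6 = 8; σ²_F = ((18−2)/6)² = 7.111
te_G = (3 + 4·4 + 11)/6 = 30/6 = 5; σ²_G = ((11−3)/6)² = 1.778
te_H = (4 + 4·7 + 16)/6 = 48/6 = 8; σ²_H = ((16−4)/6)² = 4.000
te_I = (4 + 4·8 + 12)/6 = 48/6 = 8; σ²_I = ((12−4)/6)² = 1.778
te_J = (7 + 4·13 + 25)/6 = 84/6 = 14; σ²_J = ((25−7)/6)² = 9.000

Forward pass:
ES_A = 0; EF_A = 8
ES_B = 0; EF_B = 3
ES_C = 8; EF_C = 8+5 = 13
ES_D = max(EF_A=8, EF_B=3) = 8; EF_D = 8+9 = 17
ES_E = max(EF_A=8, EF_B=3) = 8; EF_E = 8+10 = 18
ES_F = max(EF_A=8, EF_B=3) = 8; EF_F = 8+8 = 16
ES_G = max(EF_C=13, EF_F=16) = 16; EF_G = 16+5 = 21
ES_H = max(EF_A=8, EF_B=3) = 8; EF_H = 8+8 = 16
ES_I = max(EF_C=13, EF_E=18) = 18; EF_I = 18+8 = 26
ES_J = max(EF_B=3, EF_D=17, EF_G=21, EF_H=16, EF_I=26) = 26; EF_J = 26+14 = 40
Expected project duration μ = 40 days. Critical path: A → E → I → J.

Variance along critical path = 4.000 + 9.000 + 1.778 + 9.000 = 23.778; σ = 4.876 days.
D = μ + z·σ = 40 + 2.326·4.876 = 51.3 days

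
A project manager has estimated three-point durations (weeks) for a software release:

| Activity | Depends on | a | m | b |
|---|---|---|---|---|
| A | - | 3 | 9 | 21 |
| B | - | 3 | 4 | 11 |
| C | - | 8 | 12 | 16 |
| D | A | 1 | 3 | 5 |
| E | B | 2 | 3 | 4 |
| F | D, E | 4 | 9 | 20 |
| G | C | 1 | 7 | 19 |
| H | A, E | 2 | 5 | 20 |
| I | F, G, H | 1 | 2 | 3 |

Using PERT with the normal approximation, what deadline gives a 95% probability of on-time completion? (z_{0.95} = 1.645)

te_A = (3 + 4·9 + 21)/6 = 60/6 = 10; σ²_A = ((21−3)/6)² = 9.000
te_B = (3 + 4·4 + 11)/6 = 30/6 = 5; σ²_B = ((11−3)/6)² = 1.778
te_C = (8 + 4·12 + 16)/6 = 72/6 = 12; σ²_C = ((16−8)/6)² = 1.778
te_D = (1 + 4·3 + 5)/6 = 18/6 = 3; σ²_D = ((5−1)/6)² = 0.444
te_E = (2 + 4·3 + 4)/6 = 18/6 = 3; σ²_E = ((4−2)/6)² = 0.111
te_F = (4 + 4·9 + 20)/6 = 60/6 = 10; σ²_F = ((20−4)/6)² = 7.111
te_G = (1 + 4·7 + 19)/6 = 48/6 = 8; σ²_G = ((19−1)/6)² = 9.000
te_H = (2 + 4·5 + 20)/6 = 42/6 = 7; σ²_H = ((20−2)/6)² = 9.000
te_I = (1 + 4·2 + 3)/6 = 12/6 = 2; σ²_I = ((3−1)/6)² = 0.111

Forward pass:
ES_A = 0; EF_A = 10
ES_B = 0; EF_B = 5
ES_C = 0; EF_C = 12
ES_D = 10; EF_D = 10+3 = 13
ES_E = 5; EF_E = 5+3 = 8
ES_F = max(EF_D=13, EF_E=8) = 13; EF_F = 13+10 = 23
ES_G = 12; EF_G = 12+8 = 20
ES_H = max(EF_A=10, EF_E=8) = 10; EF_H = 10+7 = 17
ES_I = max(EF_F=23, EF_G=20, EF_H=17) = 23; EF_I = 23+2 = 25
Expected project duration μ = 25 weeks. Critical path: A → D → F → I.

Variance along critical path = 9.000 + 0.444 + 7.111 + 0.111 = 16.667; σ = 4.082 weeks.
D = μ + z·σ = 25 + 1.645·4.082 = 31.7 weeks

31.7 weeks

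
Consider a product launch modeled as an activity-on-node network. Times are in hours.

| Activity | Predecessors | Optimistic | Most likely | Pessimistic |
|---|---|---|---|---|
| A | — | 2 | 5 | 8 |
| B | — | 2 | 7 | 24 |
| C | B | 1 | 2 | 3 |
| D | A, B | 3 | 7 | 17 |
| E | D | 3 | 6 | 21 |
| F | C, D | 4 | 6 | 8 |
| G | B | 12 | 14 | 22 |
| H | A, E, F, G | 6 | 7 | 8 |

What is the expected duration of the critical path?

32 hours

te_A = (2 + 4·5 + 8)/6 = 30/6 = 5
te_B = (2 + 4·7 + 24)/6 = 54/6 = 9
te_C = (1 + 4·2 + 3)/6 = 12/6 = 2
te_D = (3 + 4·7 + 17)/6 = 48/6 = 8
te_E = (3 + 4·6 + 21)/6 = 48/6 = 8
te_F = (4 + 4·6 + 8)/6 = 36/6 = 6
te_G = (12 + 4·14 + 22)/6 = 90/6 = 15
te_H = (6 + 4·7 + 8)/6 = 42/6 = 7

Forward pass:
ES_A = 0; EF_A = 5
ES_B = 0; EF_B = 9
ES_C = 9; EF_C = 9+2 = 11
ES_D = max(EF_A=5, EF_B=9) = 9; EF_D = 9+8 = 17
ES_E = 17; EF_E = 17+8 = 25
ES_F = max(EF_C=11, EF_D=17) = 17; EF_F = 17+6 = 23
ES_G = 9; EF_G = 9+15 = 24
ES_H = max(EF_A=5, EF_E=25, EF_F=23, EF_G=24) = 25; EF_H = 25+7 = 32
Expected project duration μ = 32 hours. Critical path: B → D → E → H.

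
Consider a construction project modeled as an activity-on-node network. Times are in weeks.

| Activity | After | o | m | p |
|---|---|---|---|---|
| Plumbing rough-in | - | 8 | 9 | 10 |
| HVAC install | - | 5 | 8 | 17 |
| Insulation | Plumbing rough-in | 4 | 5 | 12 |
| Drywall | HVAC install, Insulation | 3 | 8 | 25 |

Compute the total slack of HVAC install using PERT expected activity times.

te_Plumbing rough-in = (8 + 4·9 + 10)/6 = 54/6 = 9
te_HVAC install = (5 + 4·8 + 17)/6 = 54/6 = 9
te_Insulation = (4 + 4·5 + 12)/6 = 36/6 = 6
te_Drywall = (3 + 4·8 + 25)/6 = 60/6 = 10

Forward pass:
ES_Plumbing rough-in = 0; EF_Plumbing rough-in = 9
ES_HVAC install = 0; EF_HVAC install = 9
ES_Insulation = 9; EF_Insulation = 9+6 = 15
ES_Drywall = max(EF_HVAC install=9, EF_Insulation=15) = 15; EF_Drywall = 15+10 = 25
Expected project duration μ = 25 weeks. Critical path: Plumbing rough-in → Insulation → Drywall.

Backward pass:
LF_Drywall = 25; LS_Drywall = 25−10 = 15
LF_Insulation = LS_Drywall = 15; LS_Insulation = 15−6 = 9
LF_HVAC install = LS_Drywall = 15; LS_HVAC install = 15−9 = 6
LF_Plumbing rough-in = LS_Insulation = 9; LS_Plumbing rough-in = 9−9 = 0
Slack_HVAC install = LS_HVAC install − ES_HVAC install = 6 − 0 = 6

6 weeks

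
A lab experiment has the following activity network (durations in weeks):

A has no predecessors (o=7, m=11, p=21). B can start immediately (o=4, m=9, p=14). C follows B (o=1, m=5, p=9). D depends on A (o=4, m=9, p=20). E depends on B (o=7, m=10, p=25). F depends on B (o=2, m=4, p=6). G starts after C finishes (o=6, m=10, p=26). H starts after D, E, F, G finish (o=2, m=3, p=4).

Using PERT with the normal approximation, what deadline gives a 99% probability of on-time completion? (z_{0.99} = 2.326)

te_A = (7 + 4·11 + 21)/6 = 72/6 = 12; σ²_A = ((21−7)/6)² = 5.444
te_B = (4 + 4·9 + 14)/6 = 54/6 = 9; σ²_B = ((14−4)/6)² = 2.778
te_C = (1 + 4·5 + 9)/6 = 30/6 = 5; σ²_C = ((9−1)/6)² = 1.778
te_D = (4 + 4·9 + 20)/6 = 60/6 = 10; σ²_D = ((20−4)/6)² = 7.111
te_E = (7 + 4·10 + 25)/6 = 72/6 = 12; σ²_E = ((25−7)/6)² = 9.000
te_F = (2 + 4·4 + 6)/6 = 24/6 = 4; σ²_F = ((6−2)/6)² = 0.444
te_G = (6 + 4·10 + 26)/6 = 72/6 = 12; σ²_G = ((26−6)/6)² = 11.111
te_H = (2 + 4·3 + 4)/6 = 18/6 = 3; σ²_H = ((4−2)/6)² = 0.111

Forward pass:
ES_A = 0; EF_A = 12
ES_B = 0; EF_B = 9
ES_C = 9; EF_C = 9+5 = 14
ES_D = 12; EF_D = 12+10 = 22
ES_E = 9; EF_E = 9+12 = 21
ES_F = 9; EF_F = 9+4 = 13
ES_G = 14; EF_G = 14+12 = 26
ES_H = max(EF_D=22, EF_E=21, EF_F=13, EF_G=26) = 26; EF_H = 26+3 = 29
Expected project duration μ = 29 weeks. Critical path: B → C → G → H.

Variance along critical path = 2.778 + 1.778 + 11.111 + 0.111 = 15.778; σ = 3.972 weeks.
D = μ + z·σ = 29 + 2.326·3.972 = 38.2 weeks

38.2 weeks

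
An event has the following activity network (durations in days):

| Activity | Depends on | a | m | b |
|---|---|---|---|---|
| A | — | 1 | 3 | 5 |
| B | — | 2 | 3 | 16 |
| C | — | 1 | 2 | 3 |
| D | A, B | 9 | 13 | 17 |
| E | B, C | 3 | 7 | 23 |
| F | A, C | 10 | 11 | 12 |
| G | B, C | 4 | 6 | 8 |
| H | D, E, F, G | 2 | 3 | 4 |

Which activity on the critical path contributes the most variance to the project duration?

te_A = (1 + 4·3 + 5)/6 = 18/6 = 3; σ²_A = ((5−1)/6)² = 0.444
te_B = (2 + 4·3 + 16)/6 = 30/6 = 5; σ²_B = ((16−2)/6)² = 5.444
te_C = (1 + 4·2 + 3)/6 = 12/6 = 2; σ²_C = ((3−1)/6)² = 0.111
te_D = (9 + 4·13 + 17)/6 = 78/6 = 13; σ²_D = ((17−9)/6)² = 1.778
te_E = (3 + 4·7 + 23)/6 = 54/6 = 9; σ²_E = ((23−3)/6)² = 11.111
te_F = (10 + 4·11 + 12)/6 = 66/6 = 11; σ²_F = ((12−10)/6)² = 0.111
te_G = (4 + 4·6 + 8)/6 = 36/6 = 6; σ²_G = ((8−4)/6)² = 0.444
te_H = (2 + 4·3 + 4)/6 = 18/6 = 3; σ²_H = ((4−2)/6)² = 0.111

Forward pass:
ES_A = 0; EF_A = 3
ES_B = 0; EF_B = 5
ES_C = 0; EF_C = 2
ES_D = max(EF_A=3, EF_B=5) = 5; EF_D = 5+13 = 18
ES_E = max(EF_B=5, EF_C=2) = 5; EF_E = 5+9 = 14
ES_F = max(EF_A=3, EF_C=2) = 3; EF_F = 3+11 = 14
ES_G = max(EF_B=5, EF_C=2) = 5; EF_G = 5+6 = 11
ES_H = max(EF_D=18, EF_E=14, EF_F=14, EF_G=11) = 18; EF_H = 18+3 = 21
Expected project duration μ = 21 days. Critical path: B → D → H.

Variances on critical path: σ²_B=5.444, σ²_D=1.778, σ²_H=0.111.
Largest is σ²_B = 5.444.

B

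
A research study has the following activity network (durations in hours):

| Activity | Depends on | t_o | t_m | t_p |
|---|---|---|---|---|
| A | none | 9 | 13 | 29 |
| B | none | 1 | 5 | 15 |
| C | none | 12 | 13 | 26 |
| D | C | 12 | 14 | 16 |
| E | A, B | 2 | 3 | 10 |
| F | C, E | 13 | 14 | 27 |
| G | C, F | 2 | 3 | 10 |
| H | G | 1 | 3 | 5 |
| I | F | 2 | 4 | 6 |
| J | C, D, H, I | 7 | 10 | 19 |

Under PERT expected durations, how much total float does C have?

4 hours

te_A = (9 + 4·13 + 29)/6 = 90/6 = 15
te_B = (1 + 4·5 + 15)/6 = 36/6 = 6
te_C = (12 + 4·13 + 26)/6 = 90/6 = 15
te_D = (12 + 4·14 + 16)/6 = 84/6 = 14
te_E = (2 + 4·3 + 10)/6 = 24/6 = 4
te_F = (13 + 4·14 + 27)/6 = 96/6 = 16
te_G = (2 + 4·3 + 10)/6 = 24/6 = 4
te_H = (1 + 4·3 + 5)/6 = 18/6 = 3
te_I = (2 + 4·4 + 6)/6 = 24/6 = 4
te_J = (7 + 4·10 + 19)/6 = 66/6 = 11

Forward pass:
ES_A = 0; EF_A = 15
ES_B = 0; EF_B = 6
ES_C = 0; EF_C = 15
ES_D = 15; EF_D = 15+14 = 29
ES_E = max(EF_A=15, EF_B=6) = 15; EF_E = 15+4 = 19
ES_F = max(EF_C=15, EF_E=19) = 19; EF_F = 19+16 = 35
ES_G = max(EF_C=15, EF_F=35) = 35; EF_G = 35+4 = 39
ES_H = 39; EF_H = 39+3 = 42
ES_I = 35; EF_I = 35+4 = 39
ES_J = max(EF_C=15, EF_D=29, EF_H=42, EF_I=39) = 42; EF_J = 42+11 = 53
Expected project duration μ = 53 hours. Critical path: A → E → F → G → H → J.

Backward pass:
LF_J = 53; LS_J = 53−11 = 42
LF_I = LS_J = 42; LS_I = 42−4 = 38
LF_H = LS_J = 42; LS_H = 42−3 = 39
LF_G = LS_H = 39; LS_G = 39−4 = 35
LF_F = min(LS_G=35, LS_I=38) = 35; LS_F = 35−16 = 19
LF_E = LS_F = 19; LS_E = 19−4 = 15
LF_D = LS_J = 42; LS_D = 42−14 = 28
LF_C = min(LS_D=28, LS_F=19, LS_G=35, LS_J=42) = 19; LS_C = 19−15 = 4
LF_B = LS_E = 15; LS_B = 15−6 = 9
LF_A = LS_E = 15; LS_A = 15−15 = 0
Slack_C = LS_C − ES_C = 4 − 0 = 4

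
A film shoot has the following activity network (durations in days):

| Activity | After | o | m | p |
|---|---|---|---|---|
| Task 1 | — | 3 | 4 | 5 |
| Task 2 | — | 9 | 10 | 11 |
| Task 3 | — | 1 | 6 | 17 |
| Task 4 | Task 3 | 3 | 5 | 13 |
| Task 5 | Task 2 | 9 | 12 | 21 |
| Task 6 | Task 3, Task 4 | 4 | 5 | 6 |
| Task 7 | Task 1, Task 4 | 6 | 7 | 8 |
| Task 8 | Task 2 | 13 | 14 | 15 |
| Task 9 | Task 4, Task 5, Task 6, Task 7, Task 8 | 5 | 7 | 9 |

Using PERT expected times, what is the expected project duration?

31 days

te_Task 1 = (3 + 4·4 + 5)/6 = 24/6 = 4
te_Task 2 = (9 + 4·10 + 11)/6 = 60/6 = 10
te_Task 3 = (1 + 4·6 + 17)/6 = 42/6 = 7
te_Task 4 = (3 + 4·5 + 13)/6 = 36/6 = 6
te_Task 5 = (9 + 4·12 + 21)/6 = 78/6 = 13
te_Task 6 = (4 + 4·5 + 6)/6 = 30/6 = 5
te_Task 7 = (6 + 4·7 + 8)/6 = 42/6 = 7
te_Task 8 = (13 + 4·14 + 15)/6 = 84/6 = 14
te_Task 9 = (5 + 4·7 + 9)/6 = 42/6 = 7

Forward pass:
ES_Task 1 = 0; EF_Task 1 = 4
ES_Task 2 = 0; EF_Task 2 = 10
ES_Task 3 = 0; EF_Task 3 = 7
ES_Task 4 = 7; EF_Task 4 = 7+6 = 13
ES_Task 5 = 10; EF_Task 5 = 10+13 = 23
ES_Task 6 = max(EF_Task 3=7, EF_Task 4=13) = 13; EF_Task 6 = 13+5 = 18
ES_Task 7 = max(EF_Task 1=4, EF_Task 4=13) = 13; EF_Task 7 = 13+7 = 20
ES_Task 8 = 10; EF_Task 8 = 10+14 = 24
ES_Task 9 = max(EF_Task 4=13, EF_Task 5=23, EF_Task 6=18, EF_Task 7=20, EF_Task 8=24) = 24; EF_Task 9 = 24+7 = 31
Expected project duration μ = 31 days. Critical path: Task 2 → Task 8 → Task 9.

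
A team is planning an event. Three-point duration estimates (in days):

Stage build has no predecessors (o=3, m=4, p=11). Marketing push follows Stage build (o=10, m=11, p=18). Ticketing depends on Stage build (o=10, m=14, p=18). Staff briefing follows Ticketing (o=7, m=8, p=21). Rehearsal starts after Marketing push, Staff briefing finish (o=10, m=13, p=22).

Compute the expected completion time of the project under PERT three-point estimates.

43 days

te_Stage build = (3 + 4·4 + 11)/6 = 30/6 = 5
te_Marketing push = (10 + 4·11 + 18)/6 = 72/6 = 12
te_Ticketing = (10 + 4·14 + 18)/6 = 84/6 = 14
te_Staff briefing = (7 + 4·8 + 21)/6 = 60/6 = 10
te_Rehearsal = (10 + 4·13 + 22)/6 = 84/6 = 14

Forward pass:
ES_Stage build = 0; EF_Stage build = 5
ES_Marketing push = 5; EF_Marketing push = 5+12 = 17
ES_Ticketing = 5; EF_Ticketing = 5+14 = 19
ES_Staff briefing = 19; EF_Staff briefing = 19+10 = 29
ES_Rehearsal = max(EF_Marketing push=17, EF_Staff briefing=29) = 29; EF_Rehearsal = 29+14 = 43
Expected project duration μ = 43 days. Critical path: Stage build → Ticketing → Staff briefing → Rehearsal.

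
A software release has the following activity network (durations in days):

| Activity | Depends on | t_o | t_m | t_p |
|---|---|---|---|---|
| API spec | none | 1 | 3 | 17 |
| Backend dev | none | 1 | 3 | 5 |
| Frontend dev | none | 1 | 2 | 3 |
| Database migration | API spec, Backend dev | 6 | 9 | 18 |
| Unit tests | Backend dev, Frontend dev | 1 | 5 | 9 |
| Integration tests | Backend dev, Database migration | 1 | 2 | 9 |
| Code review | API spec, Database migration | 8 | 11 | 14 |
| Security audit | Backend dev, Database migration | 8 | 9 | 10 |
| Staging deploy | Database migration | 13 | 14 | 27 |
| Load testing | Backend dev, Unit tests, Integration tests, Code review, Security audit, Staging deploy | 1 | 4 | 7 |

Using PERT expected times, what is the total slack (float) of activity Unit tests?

te_API spec = (1 + 4·3 + 17)/6 = 30/6 = 5
te_Backend dev = (1 + 4·3 + 5)/6 = 18/6 = 3
te_Frontend dev = (1 + 4·2 + 3)/6 = 12/6 = 2
te_Database migration = (6 + 4·9 + 18)/6 = 60/6 = 10
te_Unit tests = (1 + 4·5 + 9)/6 = 30/6 = 5
te_Integration tests = (1 + 4·2 + 9)/6 = 18/6 = 3
te_Code review = (8 + 4·11 + 14)/6 = 66/6 = 11
te_Security audit = (8 + 4·9 + 10)/6 = 54/6 = 9
te_Staging deploy = (13 + 4·14 + 27)/6 = 96/6 = 16
te_Load testing = (1 + 4·4 + 7)/6 = 24/6 = 4

Forward pass:
ES_API spec = 0; EF_API spec = 5
ES_Backend dev = 0; EF_Backend dev = 3
ES_Frontend dev = 0; EF_Frontend dev = 2
ES_Database migration = max(EF_API spec=5, EF_Backend dev=3) = 5; EF_Database migration = 5+10 = 15
ES_Unit tests = max(EF_Backend dev=3, EF_Frontend dev=2) = 3; EF_Unit tests = 3+5 = 8
ES_Integration tests = max(EF_Backend dev=3, EF_Database migration=15) = 15; EF_Integration tests = 15+3 = 18
ES_Code review = max(EF_API spec=5, EF_Database migration=15) = 15; EF_Code review = 15+11 = 26
ES_Security audit = max(EF_Backend dev=3, EF_Database migration=15) = 15; EF_Security audit = 15+9 = 24
ES_Staging deploy = 15; EF_Staging deploy = 15+16 = 31
ES_Load testing = max(EF_Backend dev=3, EF_Unit tests=8, EF_Integration tests=18, EF_Code review=26, EF_Security audit=24, EF_Staging deploy=31) = 31; EF_Load testing = 31+4 = 35
Expected project duration μ = 35 days. Critical path: API spec → Database migration → Staging deploy → Load testing.

Backward pass:
LF_Load testing = 35; LS_Load testing = 35−4 = 31
LF_Staging deploy = LS_Load testing = 31; LS_Staging deploy = 31−16 = 15
LF_Security audit = LS_Load testing = 31; LS_Security audit = 31−9 = 22
LF_Code review = LS_Load testing = 31; LS_Code review = 31−11 = 20
LF_Integration tests = LS_Load testing = 31; LS_Integration tests = 31−3 = 28
LF_Unit tests = LS_Load testing = 31; LS_Unit tests = 31−5 = 26
LF_Database migration = min(LS_Integration tests=28, LS_Code review=20, LS_Security audit=22, LS_Staging deploy=15) = 15; LS_Database migration = 15−10 = 5
LF_Frontend dev = LS_Unit tests = 26; LS_Frontend dev = 26−2 = 24
LF_Backend dev = min(LS_Database migration=5, LS_Unit tests=26, LS_Integration tests=28, LS_Security audit=22, LS_Load testing=31) = 5; LS_Backend dev = 5−3 = 2
LF_API spec = min(LS_Database migration=5, LS_Code review=20) = 5; LS_API spec = 5−5 = 0
Slack_Unit tests = LS_Unit tests − ES_Unit tests = 26 − 3 = 23

23 days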